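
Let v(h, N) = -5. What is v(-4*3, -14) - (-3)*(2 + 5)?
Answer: 16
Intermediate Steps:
v(-4*3, -14) - (-3)*(2 + 5) = -5 - (-3)*(2 + 5) = -5 - (-3)*7 = -5 - 1*(-21) = -5 + 21 = 16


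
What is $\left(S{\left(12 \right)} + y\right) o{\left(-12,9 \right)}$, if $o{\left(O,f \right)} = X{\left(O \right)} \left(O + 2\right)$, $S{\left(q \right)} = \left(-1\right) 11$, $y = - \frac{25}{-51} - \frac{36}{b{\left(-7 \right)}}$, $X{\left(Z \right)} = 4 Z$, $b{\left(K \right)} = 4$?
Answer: $- \frac{159200}{17} \approx -9364.7$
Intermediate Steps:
$y = - \frac{434}{51}$ ($y = - \frac{25}{-51} - \frac{36}{4} = \left(-25\right) \left(- \frac{1}{51}\right) - 9 = \frac{25}{51} - 9 = - \frac{434}{51} \approx -8.5098$)
$S{\left(q \right)} = -11$
$o{\left(O,f \right)} = 4 O \left(2 + O\right)$ ($o{\left(O,f \right)} = 4 O \left(O + 2\right) = 4 O \left(2 + O\right)$)
$\left(S{\left(12 \right)} + y\right) o{\left(-12,9 \right)} = \left(-11 - \frac{434}{51}\right) 4 \left(-12\right) \left(2 - 12\right) = - \frac{995 \cdot 4 \left(-12\right) \left(-10\right)}{51} = \left(- \frac{995}{51}\right) 480 = - \frac{159200}{17}$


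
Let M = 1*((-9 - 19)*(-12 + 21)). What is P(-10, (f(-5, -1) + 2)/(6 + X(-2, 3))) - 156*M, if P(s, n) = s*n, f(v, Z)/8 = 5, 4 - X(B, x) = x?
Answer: 39252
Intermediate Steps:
X(B, x) = 4 - x
f(v, Z) = 40 (f(v, Z) = 8*5 = 40)
M = -252 (M = 1*(-28*9) = 1*(-252) = -252)
P(s, n) = n*s
P(-10, (f(-5, -1) + 2)/(6 + X(-2, 3))) - 156*M = ((40 + 2)/(6 + (4 - 1*3)))*(-10) - 156*(-252) = (42/(6 + (4 - 3)))*(-10) + 39312 = (42/(6 + 1))*(-10) + 39312 = (42/7)*(-10) + 39312 = (42*(1/7))*(-10) + 39312 = 6*(-10) + 39312 = -60 + 39312 = 39252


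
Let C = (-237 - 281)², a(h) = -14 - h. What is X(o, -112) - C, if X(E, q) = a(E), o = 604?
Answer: -268942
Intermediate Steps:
C = 268324 (C = (-518)² = 268324)
X(E, q) = -14 - E
X(o, -112) - C = (-14 - 1*604) - 1*268324 = (-14 - 604) - 268324 = -618 - 268324 = -268942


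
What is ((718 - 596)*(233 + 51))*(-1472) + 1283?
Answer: -51000573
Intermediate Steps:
((718 - 596)*(233 + 51))*(-1472) + 1283 = (122*284)*(-1472) + 1283 = 34648*(-1472) + 1283 = -51001856 + 1283 = -51000573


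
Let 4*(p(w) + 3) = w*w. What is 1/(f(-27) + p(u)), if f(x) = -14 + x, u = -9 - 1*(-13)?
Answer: -1/40 ≈ -0.025000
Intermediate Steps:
u = 4 (u = -9 + 13 = 4)
p(w) = -3 + w²/4 (p(w) = -3 + (w*w)/4 = -3 + w²/4)
1/(f(-27) + p(u)) = 1/((-14 - 27) + (-3 + (¼)*4²)) = 1/(-41 + (-3 + (¼)*16)) = 1/(-41 + (-3 + 4)) = 1/(-41 + 1) = 1/(-40) = -1/40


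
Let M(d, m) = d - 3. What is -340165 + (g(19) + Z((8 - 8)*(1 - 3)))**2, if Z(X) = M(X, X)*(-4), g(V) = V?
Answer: -339204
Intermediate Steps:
M(d, m) = -3 + d
Z(X) = 12 - 4*X (Z(X) = (-3 + X)*(-4) = 12 - 4*X)
-340165 + (g(19) + Z((8 - 8)*(1 - 3)))**2 = -340165 + (19 + (12 - 4*(8 - 8)*(1 - 3)))**2 = -340165 + (19 + (12 - 0*(-2)))**2 = -340165 + (19 + (12 - 4*0))**2 = -340165 + (19 + (12 + 0))**2 = -340165 + (19 + 12)**2 = -340165 + 31**2 = -340165 + 961 = -339204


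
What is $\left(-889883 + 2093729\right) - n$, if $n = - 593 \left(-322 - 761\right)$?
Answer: $561627$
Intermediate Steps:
$n = 642219$ ($n = \left(-593\right) \left(-1083\right) = 642219$)
$\left(-889883 + 2093729\right) - n = \left(-889883 + 2093729\right) - 642219 = 1203846 - 642219 = 561627$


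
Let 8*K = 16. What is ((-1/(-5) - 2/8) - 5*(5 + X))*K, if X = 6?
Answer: -1101/10 ≈ -110.10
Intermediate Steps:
K = 2 (K = (⅛)*16 = 2)
((-1/(-5) - 2/8) - 5*(5 + X))*K = ((-1/(-5) - 2/8) - 5*(5 + 6))*2 = ((-1*(-⅕) - 2*⅛) - 5*11)*2 = ((⅕ - ¼) - 55)*2 = (-1/20 - 55)*2 = -1101/20*2 = -1101/10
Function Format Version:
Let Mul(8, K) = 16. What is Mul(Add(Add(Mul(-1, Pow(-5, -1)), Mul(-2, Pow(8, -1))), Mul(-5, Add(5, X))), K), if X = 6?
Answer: Rational(-1101, 10) ≈ -110.10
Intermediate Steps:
K = 2 (K = Mul(Rational(1, 8), 16) = 2)
Mul(Add(Add(Mul(-1, Pow(-5, -1)), Mul(-2, Pow(8, -1))), Mul(-5, Add(5, X))), K) = Mul(Add(Add(Mul(-1, Pow(-5, -1)), Mul(-2, Pow(8, -1))), Mul(-5, Add(5, 6))), 2) = Mul(Add(Add(Mul(-1, Rational(-1, 5)), Mul(-2, Rational(1, 8))), Mul(-5, 11)), 2) = Mul(Add(Add(Rational(1, 5), Rational(-1, 4)), -55), 2) = Mul(Add(Rational(-1, 20), -55), 2) = Mul(Rational(-1101, 20), 2) = Rational(-1101, 10)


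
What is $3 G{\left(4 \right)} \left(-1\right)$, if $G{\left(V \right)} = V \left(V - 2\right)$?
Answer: $-24$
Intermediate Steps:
$G{\left(V \right)} = V \left(-2 + V\right)$
$3 G{\left(4 \right)} \left(-1\right) = 3 \cdot 4 \left(-2 + 4\right) \left(-1\right) = 3 \cdot 4 \cdot 2 \left(-1\right) = 3 \cdot 8 \left(-1\right) = 24 \left(-1\right) = -24$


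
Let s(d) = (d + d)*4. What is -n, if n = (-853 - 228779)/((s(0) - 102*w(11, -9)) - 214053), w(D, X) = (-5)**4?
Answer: -76544/92601 ≈ -0.82660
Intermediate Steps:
w(D, X) = 625
s(d) = 8*d (s(d) = (2*d)*4 = 8*d)
n = 76544/92601 (n = (-853 - 228779)/((8*0 - 102*625) - 214053) = -229632/((0 - 63750) - 214053) = -229632/(-63750 - 214053) = -229632/(-277803) = -229632*(-1/277803) = 76544/92601 ≈ 0.82660)
-n = -1*76544/92601 = -76544/92601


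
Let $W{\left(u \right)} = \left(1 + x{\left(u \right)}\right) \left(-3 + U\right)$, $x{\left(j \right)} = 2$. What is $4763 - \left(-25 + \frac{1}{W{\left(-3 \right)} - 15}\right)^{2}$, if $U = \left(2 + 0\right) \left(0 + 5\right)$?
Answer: $\frac{149267}{36} \approx 4146.3$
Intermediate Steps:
$U = 10$ ($U = 2 \cdot 5 = 10$)
$W{\left(u \right)} = 21$ ($W{\left(u \right)} = \left(1 + 2\right) \left(-3 + 10\right) = 3 \cdot 7 = 21$)
$4763 - \left(-25 + \frac{1}{W{\left(-3 \right)} - 15}\right)^{2} = 4763 - \left(-25 + \frac{1}{21 - 15}\right)^{2} = 4763 - \left(-25 + \frac{1}{6}\right)^{2} = 4763 - \left(- \frac{149}{6}\right)^{2} = 4763 - \frac{22201}{36} = \frac{149267}{36}$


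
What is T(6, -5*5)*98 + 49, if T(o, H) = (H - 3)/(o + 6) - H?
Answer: 6811/3 ≈ 2270.3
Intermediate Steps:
T(o, H) = -H + (-3 + H)/(6 + o) (T(o, H) = (-3 + H)/(6 + o) - H = -H + (-3 + H)/(6 + o))
T(6, -5*5)*98 + 49 = ((-3 - (-25)*5 - 1*(-5*5)*6)/(6 + 6))*98 + 49 = ((-3 - 5*(-25) - 1*(-25)*6)/12)*98 + 49 = ((-3 + 125 + 150)/12)*98 + 49 = ((1/12)*272)*98 + 49 = (68/3)*98 + 49 = 6664/3 + 49 = 6811/3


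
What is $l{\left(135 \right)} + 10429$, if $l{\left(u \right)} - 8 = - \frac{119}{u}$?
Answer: $\frac{1408876}{135} \approx 10436.0$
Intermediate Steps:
$l{\left(u \right)} = 8 - \frac{119}{u}$
$l{\left(135 \right)} + 10429 = \left(8 - \frac{119}{135}\right) + 10429 = \frac{961}{135} + 10429 = \frac{1408876}{135}$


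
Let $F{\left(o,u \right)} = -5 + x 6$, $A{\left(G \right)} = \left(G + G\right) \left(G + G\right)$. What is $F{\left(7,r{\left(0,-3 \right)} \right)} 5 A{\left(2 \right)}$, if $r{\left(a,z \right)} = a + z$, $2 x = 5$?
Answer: $800$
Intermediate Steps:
$x = \frac{5}{2}$ ($x = \frac{1}{2} \cdot 5 = \frac{5}{2} \approx 2.5$)
$A{\left(G \right)} = 4 G^{2}$ ($A{\left(G \right)} = 2 G 2 G = 4 G^{2}$)
$F{\left(o,u \right)} = 10$ ($F{\left(o,u \right)} = -5 + \frac{5}{2} \cdot 6 = -5 + 15 = 10$)
$F{\left(7,r{\left(0,-3 \right)} \right)} 5 A{\left(2 \right)} = 10 \cdot 5 \cdot 4 \cdot 2^{2} = 50 \cdot 4 \cdot 4 = 50 \cdot 16 = 800$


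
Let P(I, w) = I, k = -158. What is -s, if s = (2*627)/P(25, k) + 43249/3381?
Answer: -5320999/84525 ≈ -62.952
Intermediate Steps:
s = 5320999/84525 (s = (2*627)/25 + 43249/3381 = 1254*(1/25) + 43249*(1/3381) = 1254/25 + 43249/3381 = 5320999/84525 ≈ 62.952)
-s = -1*5320999/84525 = -5320999/84525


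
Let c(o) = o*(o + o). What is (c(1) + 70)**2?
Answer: 5184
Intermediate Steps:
c(o) = 2*o**2 (c(o) = o*(2*o) = 2*o**2)
(c(1) + 70)**2 = (2*1**2 + 70)**2 = (2*1 + 70)**2 = (2 + 70)**2 = 72**2 = 5184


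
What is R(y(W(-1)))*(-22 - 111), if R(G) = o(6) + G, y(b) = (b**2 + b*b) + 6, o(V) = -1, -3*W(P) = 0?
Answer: -665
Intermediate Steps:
W(P) = 0 (W(P) = -1/3*0 = 0)
y(b) = 6 + 2*b**2 (y(b) = (b**2 + b**2) + 6 = 2*b**2 + 6 = 6 + 2*b**2)
R(G) = -1 + G
R(y(W(-1)))*(-22 - 111) = (-1 + (6 + 2*0**2))*(-22 - 111) = (-1 + (6 + 2*0))*(-133) = (-1 + (6 + 0))*(-133) = (-1 + 6)*(-133) = 5*(-133) = -665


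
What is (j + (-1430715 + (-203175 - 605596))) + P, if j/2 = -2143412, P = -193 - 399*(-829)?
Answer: -6195732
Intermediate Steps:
P = 330578 (P = -193 + 330771 = 330578)
j = -4286824 (j = 2*(-2143412) = -4286824)
(j + (-1430715 + (-203175 - 605596))) + P = (-4286824 + (-1430715 + (-203175 - 605596))) + 330578 = (-4286824 + (-1430715 - 808771)) + 330578 = (-4286824 - 2239486) + 330578 = -6526310 + 330578 = -6195732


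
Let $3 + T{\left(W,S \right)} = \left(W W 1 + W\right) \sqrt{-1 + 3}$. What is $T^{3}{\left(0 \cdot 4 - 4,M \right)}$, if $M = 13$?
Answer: $-2619 + 3780 \sqrt{2} \approx 2726.7$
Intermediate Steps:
$T{\left(W,S \right)} = -3 + \sqrt{2} \left(W + W^{2}\right)$ ($T{\left(W,S \right)} = -3 + \left(W W 1 + W\right) \sqrt{-1 + 3} = -3 + \left(W^{2} \cdot 1 + W\right) \sqrt{2} = -3 + \left(W^{2} + W\right) \sqrt{2} = -3 + \left(W + W^{2}\right) \sqrt{2} = -3 + \sqrt{2} \left(W + W^{2}\right)$)
$T^{3}{\left(0 \cdot 4 - 4,M \right)} = \left(-3 + \left(0 \cdot 4 - 4\right) \sqrt{2} + \sqrt{2} \left(0 \cdot 4 - 4\right)^{2}\right)^{3} = \left(-3 + \left(0 - 4\right) \sqrt{2} + \sqrt{2} \left(0 - 4\right)^{2}\right)^{3} = \left(-3 - 4 \sqrt{2} + \sqrt{2} \left(-4\right)^{2}\right)^{3} = \left(-3 - 4 \sqrt{2} + \sqrt{2} \cdot 16\right)^{3} = \left(-3 - 4 \sqrt{2} + 16 \sqrt{2}\right)^{3} = \left(-3 + 12 \sqrt{2}\right)^{3}$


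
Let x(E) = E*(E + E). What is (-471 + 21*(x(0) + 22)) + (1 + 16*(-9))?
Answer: -152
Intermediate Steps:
x(E) = 2*E**2 (x(E) = E*(2*E) = 2*E**2)
(-471 + 21*(x(0) + 22)) + (1 + 16*(-9)) = (-471 + 21*(2*0**2 + 22)) + (1 + 16*(-9)) = (-471 + 21*(2*0 + 22)) + (1 - 144) = (-471 + 21*(0 + 22)) - 143 = (-471 + 21*22) - 143 = (-471 + 462) - 143 = -9 - 143 = -152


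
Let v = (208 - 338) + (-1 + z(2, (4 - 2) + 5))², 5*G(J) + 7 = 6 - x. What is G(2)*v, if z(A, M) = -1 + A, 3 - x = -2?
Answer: 156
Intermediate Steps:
x = 5 (x = 3 - 1*(-2) = 3 + 2 = 5)
G(J) = -6/5 (G(J) = -7/5 + (6 - 1*5)/5 = -7/5 + (6 - 5)/5 = -7/5 + (⅕)*1 = -7/5 + ⅕ = -6/5)
v = -130 (v = (208 - 338) + (-1 + (-1 + 2))² = -130 + (-1 + 1)² = -130 + 0² = -130 + 0 = -130)
G(2)*v = -6/5*(-130) = 156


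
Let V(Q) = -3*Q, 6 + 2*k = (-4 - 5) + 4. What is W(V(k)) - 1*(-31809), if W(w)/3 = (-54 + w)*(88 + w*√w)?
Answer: 21909 - 7425*√66/8 ≈ 14369.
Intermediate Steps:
k = -11/2 (k = -3 + ((-4 - 5) + 4)/2 = -3 + (-9 + 4)/2 = -3 + (½)*(-5) = -3 - 5/2 = -11/2 ≈ -5.5000)
W(w) = 3*(-54 + w)*(88 + w^(3/2)) (W(w) = 3*((-54 + w)*(88 + w*√w)) = 3*((-54 + w)*(88 + w^(3/2))) = 3*(-54 + w)*(88 + w^(3/2)))
W(V(k)) - 1*(-31809) = (-14256 - 162*33*√66/4 + 3*(-3*(-11/2))^(5/2) + 264*(-3*(-11/2))) - 1*(-31809) = (-14256 - 2673*√66/2 + 3*(33/2)^(5/2) + 264*(33/2)) + 31809 = (-14256 - 2673*√66/2 + 3*(1089*√66/8) + 4356) + 31809 = (-14256 - 2673*√66/2 + 3267*√66/8 + 4356) + 31809 = (-9900 - 7425*√66/8) + 31809 = 21909 - 7425*√66/8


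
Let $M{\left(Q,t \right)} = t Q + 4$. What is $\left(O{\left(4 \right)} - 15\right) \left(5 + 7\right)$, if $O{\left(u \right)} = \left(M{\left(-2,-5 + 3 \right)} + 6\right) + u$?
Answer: $36$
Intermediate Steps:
$M{\left(Q,t \right)} = 4 + Q t$ ($M{\left(Q,t \right)} = Q t + 4 = 4 + Q t$)
$O{\left(u \right)} = 14 + u$ ($O{\left(u \right)} = \left(\left(4 - 2 \left(-5 + 3\right)\right) + 6\right) + u = \left(\left(4 - -4\right) + 6\right) + u = \left(\left(4 + 4\right) + 6\right) + u = \left(8 + 6\right) + u = 14 + u$)
$\left(O{\left(4 \right)} - 15\right) \left(5 + 7\right) = \left(\left(14 + 4\right) - 15\right) \left(5 + 7\right) = \left(18 - 15\right) 12 = 3 \cdot 12 = 36$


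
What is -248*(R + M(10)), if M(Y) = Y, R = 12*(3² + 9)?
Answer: -56048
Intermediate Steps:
R = 216 (R = 12*(9 + 9) = 12*18 = 216)
-248*(R + M(10)) = -248*(216 + 10) = -248*226 = -56048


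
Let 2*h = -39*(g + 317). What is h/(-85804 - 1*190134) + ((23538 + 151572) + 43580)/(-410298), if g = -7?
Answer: -2225562685/4354492674 ≈ -0.51110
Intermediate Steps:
h = -6045 (h = (-39*(-7 + 317))/2 = (-39*310)/2 = (½)*(-12090) = -6045)
h/(-85804 - 1*190134) + ((23538 + 151572) + 43580)/(-410298) = -6045/(-85804 - 1*190134) + ((23538 + 151572) + 43580)/(-410298) = -6045/(-85804 - 190134) + (175110 + 43580)*(-1/410298) = -6045/(-275938) + 218690*(-1/410298) = -6045*(-1/275938) - 109345/205149 = 465/21226 - 109345/205149 = -2225562685/4354492674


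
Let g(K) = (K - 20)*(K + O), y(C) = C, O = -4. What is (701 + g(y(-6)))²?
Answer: 923521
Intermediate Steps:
g(K) = (-20 + K)*(-4 + K) (g(K) = (K - 20)*(K - 4) = (-20 + K)*(-4 + K))
(701 + g(y(-6)))² = (701 + (80 + (-6)² - 24*(-6)))² = (701 + (80 + 36 + 144))² = (701 + 260)² = 961² = 923521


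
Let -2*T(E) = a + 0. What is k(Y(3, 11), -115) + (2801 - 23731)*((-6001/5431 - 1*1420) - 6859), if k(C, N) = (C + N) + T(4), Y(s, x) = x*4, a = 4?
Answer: 941206006037/5431 ≈ 1.7330e+8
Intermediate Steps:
T(E) = -2 (T(E) = -(4 + 0)/2 = -½*4 = -2)
Y(s, x) = 4*x
k(C, N) = -2 + C + N (k(C, N) = (C + N) - 2 = -2 + C + N)
k(Y(3, 11), -115) + (2801 - 23731)*((-6001/5431 - 1*1420) - 6859) = (-2 + 4*11 - 115) + (2801 - 23731)*((-6001/5431 - 1*1420) - 6859) = (-2 + 44 - 115) - 20930*((-6001*1/5431 - 1420) - 6859) = -73 - 20930*((-6001/5431 - 1420) - 6859) = -73 - 20930*(-7718021/5431 - 6859) = -73 - 20930*(-44969250/5431) = -73 + 941206402500/5431 = 941206006037/5431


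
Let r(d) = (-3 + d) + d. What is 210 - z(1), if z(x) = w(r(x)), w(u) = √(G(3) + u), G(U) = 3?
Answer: 210 - √2 ≈ 208.59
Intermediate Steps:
r(d) = -3 + 2*d
w(u) = √(3 + u)
z(x) = √2*√x (z(x) = √(3 + (-3 + 2*x)) = √(2*x) = √2*√x)
210 - z(1) = 210 - √2*√1 = 210 - √2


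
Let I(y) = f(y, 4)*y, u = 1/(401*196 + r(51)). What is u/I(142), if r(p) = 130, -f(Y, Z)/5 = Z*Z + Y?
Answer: -1/8831482680 ≈ -1.1323e-10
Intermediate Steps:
f(Y, Z) = -5*Y - 5*Z² (f(Y, Z) = -5*(Z*Z + Y) = -5*(Z² + Y) = -5*(Y + Z²) = -5*Y - 5*Z²)
u = 1/78726 (u = 1/(401*196 + 130) = 1/(78596 + 130) = 1/78726 ≈ 1.2702e-5)
I(y) = y*(-80 - 5*y) (I(y) = (-5*y - 5*4²)*y = (-5*y - 5*16)*y = (-5*y - 80)*y = (-80 - 5*y)*y = y*(-80 - 5*y))
u/I(142) = 1/(78726*((-5*142*(16 + 142)))) = 1/(78726*((-5*142*158))) = (1/78726)/(-112180) = (1/78726)*(-1/112180) = -1/8831482680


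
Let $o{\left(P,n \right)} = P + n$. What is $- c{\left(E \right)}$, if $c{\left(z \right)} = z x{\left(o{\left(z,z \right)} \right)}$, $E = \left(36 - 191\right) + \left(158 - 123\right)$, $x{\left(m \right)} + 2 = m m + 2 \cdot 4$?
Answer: $6912720$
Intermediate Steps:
$x{\left(m \right)} = 6 + m^{2}$ ($x{\left(m \right)} = -2 + \left(m m + 2 \cdot 4\right) = -2 + \left(m^{2} + 8\right) = -2 + \left(8 + m^{2}\right) = 6 + m^{2}$)
$E = -120$ ($E = -155 + \left(158 - 123\right) = -155 + 35 = -120$)
$c{\left(z \right)} = z \left(6 + 4 z^{2}\right)$ ($c{\left(z \right)} = z \left(6 + \left(z + z\right)^{2}\right) = z \left(6 + \left(2 z\right)^{2}\right) = z \left(6 + 4 z^{2}\right)$)
$- c{\left(E \right)} = - (4 \left(-120\right)^{3} + 6 \left(-120\right)) = - (4 \left(-1728000\right) - 720) = - (-6912000 - 720) = \left(-1\right) \left(-6912720\right) = 6912720$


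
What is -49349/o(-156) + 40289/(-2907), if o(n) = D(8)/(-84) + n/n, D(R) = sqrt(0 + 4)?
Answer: -6026868655/119187 ≈ -50567.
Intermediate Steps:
D(R) = 2 (D(R) = sqrt(4) = 2)
o(n) = 41/42 (o(n) = 2/(-84) + n/n = 2*(-1/84) + 1 = -1/42 + 1 = 41/42)
-49349/o(-156) + 40289/(-2907) = -49349/41/42 + 40289/(-2907) = -49349*42/41 + 40289*(-1/2907) = -2072658/41 - 40289/2907 = -6026868655/119187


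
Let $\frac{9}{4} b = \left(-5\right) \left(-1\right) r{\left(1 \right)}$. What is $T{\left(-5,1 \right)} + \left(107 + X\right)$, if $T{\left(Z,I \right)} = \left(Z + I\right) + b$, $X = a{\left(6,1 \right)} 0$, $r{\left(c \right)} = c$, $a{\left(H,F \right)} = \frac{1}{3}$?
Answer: $\frac{947}{9} \approx 105.22$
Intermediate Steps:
$a{\left(H,F \right)} = \frac{1}{3}$
$X = 0$ ($X = \frac{1}{3} \cdot 0 = 0$)
$b = \frac{20}{9}$ ($b = \frac{4 \left(-5\right) \left(-1\right) 1}{9} = \frac{4 \cdot 5 \cdot 1}{9} = \frac{4}{9} \cdot 5 = \frac{20}{9} \approx 2.2222$)
$T{\left(Z,I \right)} = \frac{20}{9} + I + Z$ ($T{\left(Z,I \right)} = \left(Z + I\right) + \frac{20}{9} = \left(I + Z\right) + \frac{20}{9} = \frac{20}{9} + I + Z$)
$T{\left(-5,1 \right)} + \left(107 + X\right) = \left(\frac{20}{9} + 1 - 5\right) + \left(107 + 0\right) = - \frac{16}{9} + 107 = \frac{947}{9}$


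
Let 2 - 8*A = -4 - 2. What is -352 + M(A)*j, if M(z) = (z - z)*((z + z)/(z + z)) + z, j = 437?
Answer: 85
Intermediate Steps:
A = 1 (A = ¼ - (-4 - 2)/8 = ¼ - ⅛*(-6) = ¼ + ¾ = 1)
M(z) = z (M(z) = 0*((2*z)/((2*z))) + z = 0*((2*z)*(1/(2*z))) + z = 0*1 + z = 0 + z = z)
-352 + M(A)*j = -352 + 1*437 = -352 + 437 = 85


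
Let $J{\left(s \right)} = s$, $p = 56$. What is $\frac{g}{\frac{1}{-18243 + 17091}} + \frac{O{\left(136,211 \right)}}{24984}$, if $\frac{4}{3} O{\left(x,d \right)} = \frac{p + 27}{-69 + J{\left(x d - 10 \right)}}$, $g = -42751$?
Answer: $\frac{46948699682500691}{953289504} \approx 4.9249 \cdot 10^{7}$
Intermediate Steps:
$O{\left(x,d \right)} = \frac{249}{4 \left(-79 + d x\right)}$ ($O{\left(x,d \right)} = \frac{3 \frac{56 + 27}{-69 + \left(x d - 10\right)}}{4} = \frac{3 \frac{83}{-69 + \left(d x - 10\right)}}{4} = \frac{3 \frac{83}{-69 + \left(-10 + d x\right)}}{4} = \frac{3 \frac{83}{-79 + d x}}{4} = \frac{249}{4 \left(-79 + d x\right)}$)
$\frac{g}{\frac{1}{-18243 + 17091}} + \frac{O{\left(136,211 \right)}}{24984} = - \frac{42751}{\frac{1}{-18243 + 17091}} + \frac{\frac{249}{4} \frac{1}{-79 + 211 \cdot 136}}{24984} = - \frac{42751}{\frac{1}{-1152}} + \frac{249}{4 \left(-79 + 28696\right)} \frac{1}{24984} = - \frac{42751}{- \frac{1}{1152}} + \frac{249}{4 \cdot 28617} \cdot \frac{1}{24984} = \left(-42751\right) \left(-1152\right) + \frac{249}{4} \cdot \frac{1}{28617} \cdot \frac{1}{24984} = 49249152 + \frac{83}{38156} \cdot \frac{1}{24984} = 49249152 + \frac{83}{953289504} = \frac{46948699682500691}{953289504}$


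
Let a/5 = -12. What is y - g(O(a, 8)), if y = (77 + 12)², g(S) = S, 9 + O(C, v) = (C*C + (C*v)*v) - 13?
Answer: 8183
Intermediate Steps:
a = -60 (a = 5*(-12) = -60)
O(C, v) = -22 + C² + C*v² (O(C, v) = -9 + ((C*C + (C*v)*v) - 13) = -9 + ((C² + C*v²) - 13) = -9 + (-13 + C² + C*v²) = -22 + C² + C*v²)
y = 7921 (y = 89² = 7921)
y - g(O(a, 8)) = 7921 - (-22 + (-60)² - 60*8²) = 7921 - (-22 + 3600 - 60*64) = 7921 - (-22 + 3600 - 3840) = 7921 - 1*(-262) = 7921 + 262 = 8183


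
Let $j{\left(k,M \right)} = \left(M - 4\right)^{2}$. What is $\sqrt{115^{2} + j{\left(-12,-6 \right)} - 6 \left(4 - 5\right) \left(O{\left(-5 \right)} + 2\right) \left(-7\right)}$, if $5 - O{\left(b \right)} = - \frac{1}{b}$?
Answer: $i \sqrt{15335} \approx 123.83 i$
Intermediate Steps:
$O{\left(b \right)} = 5 + \frac{1}{b}$ ($O{\left(b \right)} = 5 - - \frac{1}{b} = 5 + \frac{1}{b}$)
$j{\left(k,M \right)} = \left(-4 + M\right)^{2}$
$\sqrt{115^{2} + j{\left(-12,-6 \right)} - 6 \left(4 - 5\right) \left(O{\left(-5 \right)} + 2\right) \left(-7\right)} = \sqrt{115^{2} + \left(-4 - 6\right)^{2} - 6 \left(4 - 5\right) \left(\left(5 + \frac{1}{-5}\right) + 2\right) \left(-7\right)} = \sqrt{13225 + \left(-10\right)^{2} - 6 \left(- (\left(5 - \frac{1}{5}\right) + 2)\right) \left(-7\right)} = \sqrt{13225 + 100 - 6 \left(- (\frac{24}{5} + 2)\right) \left(-7\right)} = \sqrt{13225 + 100 - 6 \left(\left(-1\right) \frac{34}{5}\right) \left(-7\right)} = \sqrt{13225 + 100 \left(-6\right) \left(- \frac{34}{5}\right) \left(-7\right)} = \sqrt{13225 + 100 \cdot \frac{204}{5} \left(-7\right)} = \sqrt{13225 + 100 \left(- \frac{1428}{5}\right)} = \sqrt{13225 - 28560} = \sqrt{-15335} = i \sqrt{15335}$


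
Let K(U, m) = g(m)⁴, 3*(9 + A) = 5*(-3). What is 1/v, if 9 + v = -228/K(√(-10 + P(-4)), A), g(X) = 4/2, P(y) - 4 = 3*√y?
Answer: -4/93 ≈ -0.043011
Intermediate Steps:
P(y) = 4 + 3*√y
g(X) = 2 (g(X) = 4*(½) = 2)
A = -14 (A = -9 + (5*(-3))/3 = -9 + (⅓)*(-15) = -9 - 5 = -14)
K(U, m) = 16 (K(U, m) = 2⁴ = 16)
v = -93/4 (v = -9 - 228/16 = -9 - 228*1/16 = -9 - 57/4 = -93/4 ≈ -23.250)
1/v = 1/(-93/4) = -4/93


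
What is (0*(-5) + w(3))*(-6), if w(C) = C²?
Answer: -54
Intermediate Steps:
(0*(-5) + w(3))*(-6) = (0*(-5) + 3²)*(-6) = (0 + 9)*(-6) = 9*(-6) = -54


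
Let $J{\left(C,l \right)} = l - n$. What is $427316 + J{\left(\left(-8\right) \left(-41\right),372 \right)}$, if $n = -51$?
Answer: $427739$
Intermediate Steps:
$J{\left(C,l \right)} = 51 + l$ ($J{\left(C,l \right)} = l - -51 = l + 51 = 51 + l$)
$427316 + J{\left(\left(-8\right) \left(-41\right),372 \right)} = 427316 + \left(51 + 372\right) = 427316 + 423 = 427739$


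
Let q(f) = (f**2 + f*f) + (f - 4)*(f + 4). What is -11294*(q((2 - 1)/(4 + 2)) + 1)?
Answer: 1010813/6 ≈ 1.6847e+5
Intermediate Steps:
q(f) = 2*f**2 + (-4 + f)*(4 + f) (q(f) = (f**2 + f**2) + (-4 + f)*(4 + f) = 2*f**2 + (-4 + f)*(4 + f))
-11294*(q((2 - 1)/(4 + 2)) + 1) = -11294*((-16 + 3*((2 - 1)/(4 + 2))**2) + 1) = -11294*((-16 + 3*(1/6)**2) + 1) = -11294*((-16 + 3*(1/36)) + 1) = -11294*((-16 + 1/12) + 1) = -11294*(-191/12 + 1) = -11294*(-179)/12 = -5647*(-179/6) = 1010813/6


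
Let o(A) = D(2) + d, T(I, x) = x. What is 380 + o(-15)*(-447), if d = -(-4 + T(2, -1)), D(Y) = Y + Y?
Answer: -3643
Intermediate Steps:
D(Y) = 2*Y
d = 5 (d = -(-4 - 1) = -1*(-5) = 5)
o(A) = 9 (o(A) = 2*2 + 5 = 4 + 5 = 9)
380 + o(-15)*(-447) = 380 + 9*(-447) = 380 - 4023 = -3643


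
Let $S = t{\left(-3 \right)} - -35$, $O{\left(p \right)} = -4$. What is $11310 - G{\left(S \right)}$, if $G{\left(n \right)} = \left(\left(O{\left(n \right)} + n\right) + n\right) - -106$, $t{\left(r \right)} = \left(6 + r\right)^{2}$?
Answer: $11120$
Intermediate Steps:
$S = 44$ ($S = \left(6 - 3\right)^{2} - -35 = 3^{2} + 35 = 9 + 35 = 44$)
$G{\left(n \right)} = 102 + 2 n$ ($G{\left(n \right)} = \left(\left(-4 + n\right) + n\right) - -106 = \left(-4 + 2 n\right) + 106 = 102 + 2 n$)
$11310 - G{\left(S \right)} = 11310 - \left(102 + 2 \cdot 44\right) = 11310 - \left(102 + 88\right) = 11310 - 190 = 11120$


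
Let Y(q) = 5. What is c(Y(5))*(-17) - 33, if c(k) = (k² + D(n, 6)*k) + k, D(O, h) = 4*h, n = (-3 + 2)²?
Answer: -2583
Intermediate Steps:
n = 1 (n = (-1)² = 1)
c(k) = k² + 25*k (c(k) = (k² + (4*6)*k) + k = (k² + 24*k) + k = k² + 25*k)
c(Y(5))*(-17) - 33 = (5*(25 + 5))*(-17) - 33 = (5*30)*(-17) - 33 = 150*(-17) - 33 = -2550 - 33 = -2583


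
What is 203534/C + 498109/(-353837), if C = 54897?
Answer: 44673170185/19424589789 ≈ 2.2998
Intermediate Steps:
203534/C + 498109/(-353837) = 203534/54897 + 498109/(-353837) = 203534*(1/54897) + 498109*(-1/353837) = 203534/54897 - 498109/353837 = 44673170185/19424589789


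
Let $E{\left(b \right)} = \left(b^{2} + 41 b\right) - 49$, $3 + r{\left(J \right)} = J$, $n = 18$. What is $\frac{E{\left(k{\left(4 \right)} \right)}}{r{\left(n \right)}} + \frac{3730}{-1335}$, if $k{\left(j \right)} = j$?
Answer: $\frac{2643}{445} \approx 5.9393$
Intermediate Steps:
$r{\left(J \right)} = -3 + J$
$E{\left(b \right)} = -49 + b^{2} + 41 b$
$\frac{E{\left(k{\left(4 \right)} \right)}}{r{\left(n \right)}} + \frac{3730}{-1335} = \frac{-49 + 4^{2} + 41 \cdot 4}{-3 + 18} + \frac{3730}{-1335} = \frac{-49 + 16 + 164}{15} + 3730 \left(- \frac{1}{1335}\right) = 131 \cdot \frac{1}{15} - \frac{746}{267} = \frac{131}{15} - \frac{746}{267} = \frac{2643}{445}$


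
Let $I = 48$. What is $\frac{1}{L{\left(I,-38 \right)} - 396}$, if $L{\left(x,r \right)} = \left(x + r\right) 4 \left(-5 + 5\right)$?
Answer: $- \frac{1}{396} \approx -0.0025253$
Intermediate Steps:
$L{\left(x,r \right)} = 0$ ($L{\left(x,r \right)} = \left(r + x\right) 4 \cdot 0 = \left(r + x\right) 0 = 0$)
$\frac{1}{L{\left(I,-38 \right)} - 396} = \frac{1}{0 - 396} = \frac{1}{-396} = - \frac{1}{396}$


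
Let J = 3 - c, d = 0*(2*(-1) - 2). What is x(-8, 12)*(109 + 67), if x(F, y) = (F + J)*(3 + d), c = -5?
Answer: 0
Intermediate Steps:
d = 0 (d = 0*(-2 - 2) = 0*(-4) = 0)
J = 8 (J = 3 - 1*(-5) = 3 + 5 = 8)
x(F, y) = 24 + 3*F (x(F, y) = (F + 8)*(3 + 0) = (8 + F)*3 = 24 + 3*F)
x(-8, 12)*(109 + 67) = (24 + 3*(-8))*(109 + 67) = (24 - 24)*176 = 0*176 = 0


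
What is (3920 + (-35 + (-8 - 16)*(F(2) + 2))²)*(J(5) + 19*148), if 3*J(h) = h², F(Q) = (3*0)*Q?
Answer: 30484983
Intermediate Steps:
F(Q) = 0 (F(Q) = 0*Q = 0)
J(h) = h²/3
(3920 + (-35 + (-8 - 16)*(F(2) + 2))²)*(J(5) + 19*148) = (3920 + (-35 + (-8 - 16)*(0 + 2))²)*((⅓)*5² + 19*148) = (3920 + (-35 - 24*2)²)*((⅓)*25 + 2812) = (3920 + (-35 - 48)²)*(25/3 + 2812) = (3920 + (-83)²)*(8461/3) = (3920 + 6889)*(8461/3) = 10809*(8461/3) = 30484983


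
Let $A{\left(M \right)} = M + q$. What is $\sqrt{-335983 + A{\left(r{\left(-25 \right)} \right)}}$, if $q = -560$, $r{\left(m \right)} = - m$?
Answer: $43 i \sqrt{182} \approx 580.1 i$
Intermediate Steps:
$A{\left(M \right)} = -560 + M$ ($A{\left(M \right)} = M - 560 = -560 + M$)
$\sqrt{-335983 + A{\left(r{\left(-25 \right)} \right)}} = \sqrt{-335983 - 535} = \sqrt{-336518} = 43 i \sqrt{182}$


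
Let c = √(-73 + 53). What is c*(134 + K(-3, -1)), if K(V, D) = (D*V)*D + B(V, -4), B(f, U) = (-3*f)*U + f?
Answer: 184*I*√5 ≈ 411.44*I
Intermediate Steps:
c = 2*I*√5 (c = √(-20) = 2*I*√5 ≈ 4.4721*I)
B(f, U) = f - 3*U*f (B(f, U) = -3*U*f + f = f - 3*U*f)
K(V, D) = 13*V + V*D² (K(V, D) = (D*V)*D + V*(1 - 3*(-4)) = V*D² + V*(1 + 12) = V*D² + V*13 = V*D² + 13*V = 13*V + V*D²)
c*(134 + K(-3, -1)) = (2*I*√5)*(134 - 3*(13 + (-1)²)) = (2*I*√5)*(134 - 3*(13 + 1)) = (2*I*√5)*(134 - 3*14) = (2*I*√5)*(134 - 42) = (2*I*√5)*92 = 184*I*√5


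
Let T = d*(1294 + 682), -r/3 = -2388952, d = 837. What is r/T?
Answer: 298619/68913 ≈ 4.3333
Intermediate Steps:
r = 7166856 (r = -3*(-2388952) = 7166856)
T = 1653912 (T = 837*(1294 + 682) = 837*1976 = 1653912)
r/T = 7166856/1653912 = 7166856*(1/1653912) = 298619/68913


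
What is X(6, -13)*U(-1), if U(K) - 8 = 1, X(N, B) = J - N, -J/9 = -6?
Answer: 432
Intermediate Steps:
J = 54 (J = -9*(-6) = 54)
X(N, B) = 54 - N
U(K) = 9 (U(K) = 8 + 1 = 9)
X(6, -13)*U(-1) = (54 - 1*6)*9 = (54 - 6)*9 = 48*9 = 432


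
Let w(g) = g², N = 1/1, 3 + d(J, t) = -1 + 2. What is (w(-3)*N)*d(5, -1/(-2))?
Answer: -18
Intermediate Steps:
d(J, t) = -2 (d(J, t) = -3 + (-1 + 2) = -3 + 1 = -2)
N = 1
(w(-3)*N)*d(5, -1/(-2)) = ((-3)²*1)*(-2) = (9*1)*(-2) = 9*(-2) = -18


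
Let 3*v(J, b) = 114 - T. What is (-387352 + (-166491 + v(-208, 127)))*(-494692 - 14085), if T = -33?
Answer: 281757649938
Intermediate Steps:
v(J, b) = 49 (v(J, b) = (114 - 1*(-33))/3 = (114 + 33)/3 = (⅓)*147 = 49)
(-387352 + (-166491 + v(-208, 127)))*(-494692 - 14085) = (-387352 + (-166491 + 49))*(-494692 - 14085) = (-387352 - 166442)*(-508777) = -553794*(-508777) = 281757649938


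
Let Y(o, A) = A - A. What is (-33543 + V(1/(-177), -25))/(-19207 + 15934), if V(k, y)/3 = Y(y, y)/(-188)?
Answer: 11181/1091 ≈ 10.248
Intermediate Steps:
Y(o, A) = 0
V(k, y) = 0 (V(k, y) = 3*(0/(-188)) = 3*(0*(-1/188)) = 3*0 = 0)
(-33543 + V(1/(-177), -25))/(-19207 + 15934) = (-33543 + 0)/(-19207 + 15934) = -33543/(-3273) = -33543*(-1/3273) = 11181/1091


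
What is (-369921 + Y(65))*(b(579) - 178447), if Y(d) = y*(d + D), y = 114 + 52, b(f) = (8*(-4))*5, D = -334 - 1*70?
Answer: 76121410365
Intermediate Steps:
D = -404 (D = -334 - 70 = -404)
b(f) = -160 (b(f) = -32*5 = -160)
y = 166
Y(d) = -67064 + 166*d (Y(d) = 166*(d - 404) = 166*(-404 + d) = -67064 + 166*d)
(-369921 + Y(65))*(b(579) - 178447) = (-369921 + (-67064 + 166*65))*(-160 - 178447) = (-369921 + (-67064 + 10790))*(-178607) = (-369921 - 56274)*(-178607) = -426195*(-178607) = 76121410365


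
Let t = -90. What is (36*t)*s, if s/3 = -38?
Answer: 369360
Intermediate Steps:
s = -114 (s = 3*(-38) = -114)
(36*t)*s = (36*(-90))*(-114) = -3240*(-114) = 369360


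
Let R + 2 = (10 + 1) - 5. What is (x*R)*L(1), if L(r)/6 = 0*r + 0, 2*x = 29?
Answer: 0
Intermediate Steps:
x = 29/2 (x = (1/2)*29 = 29/2 ≈ 14.500)
L(r) = 0 (L(r) = 6*(0*r + 0) = 6*(0 + 0) = 6*0 = 0)
R = 4 (R = -2 + ((10 + 1) - 5) = -2 + (11 - 5) = -2 + 6 = 4)
(x*R)*L(1) = ((29/2)*4)*0 = 58*0 = 0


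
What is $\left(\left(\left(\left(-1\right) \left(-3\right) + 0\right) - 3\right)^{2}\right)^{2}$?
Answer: $0$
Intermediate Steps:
$\left(\left(\left(\left(-1\right) \left(-3\right) + 0\right) - 3\right)^{2}\right)^{2} = \left(\left(\left(3 + 0\right) - 3\right)^{2}\right)^{2} = \left(\left(3 - 3\right)^{2}\right)^{2} = \left(0^{2}\right)^{2} = 0^{2} = 0$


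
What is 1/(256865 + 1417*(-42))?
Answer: 1/197351 ≈ 5.0671e-6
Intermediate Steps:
1/(256865 + 1417*(-42)) = 1/(256865 - 59514) = 1/197351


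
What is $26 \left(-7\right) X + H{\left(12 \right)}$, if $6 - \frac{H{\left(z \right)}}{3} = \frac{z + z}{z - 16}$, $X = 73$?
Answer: $-13250$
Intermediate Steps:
$H{\left(z \right)} = 18 - \frac{6 z}{-16 + z}$ ($H{\left(z \right)} = 18 - 3 \frac{z + z}{z - 16} = 18 - 3 \frac{2 z}{-16 + z} = 18 - \frac{6 z}{-16 + z}$)
$26 \left(-7\right) X + H{\left(12 \right)} = 26 \left(-7\right) 73 + \frac{12 \left(-24 + 12\right)}{-16 + 12} = \left(-182\right) 73 + 12 \frac{1}{-4} \left(-12\right) = -13286 + 12 \left(- \frac{1}{4}\right) \left(-12\right) = -13286 + 36 = -13250$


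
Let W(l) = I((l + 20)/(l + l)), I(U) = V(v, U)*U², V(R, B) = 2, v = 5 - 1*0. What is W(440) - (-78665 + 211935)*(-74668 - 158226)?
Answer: 30044574312369/968 ≈ 3.1038e+10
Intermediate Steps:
v = 5 (v = 5 + 0 = 5)
I(U) = 2*U²
W(l) = (20 + l)²/(2*l²) (W(l) = 2*((l + 20)/(l + l))² = 2*((20 + l)/((2*l)))² = 2*((20 + l)*(1/(2*l)))² = 2*((20 + l)/(2*l))² = 2*((20 + l)²/(4*l²)) = (20 + l)²/(2*l²))
W(440) - (-78665 + 211935)*(-74668 - 158226) = (½)*(20 + 440)²/440² - (-78665 + 211935)*(-74668 - 158226) = (½)*(1/193600)*460² - 133270*(-232894) = (½)*(1/193600)*211600 - 1*(-31037783380) = 529/968 + 31037783380 = 30044574312369/968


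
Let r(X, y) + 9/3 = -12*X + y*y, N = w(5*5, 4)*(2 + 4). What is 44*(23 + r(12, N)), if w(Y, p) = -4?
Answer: 19888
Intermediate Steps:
N = -24 (N = -4*(2 + 4) = -4*6 = -24)
r(X, y) = -3 + y**2 - 12*X (r(X, y) = -3 + (-12*X + y*y) = -3 + (-12*X + y**2) = -3 + (y**2 - 12*X) = -3 + y**2 - 12*X)
44*(23 + r(12, N)) = 44*(23 + (-3 + (-24)**2 - 12*12)) = 44*(23 + (-3 + 576 - 144)) = 44*(23 + 429) = 44*452 = 19888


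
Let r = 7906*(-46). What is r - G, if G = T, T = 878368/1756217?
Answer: -638694852060/1756217 ≈ -3.6368e+5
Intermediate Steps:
T = 878368/1756217 (T = 878368*(1/1756217) = 878368/1756217 ≈ 0.50015)
r = -363676
G = 878368/1756217 ≈ 0.50015
r - G = -363676 - 1*878368/1756217 = -363676 - 878368/1756217 = -638694852060/1756217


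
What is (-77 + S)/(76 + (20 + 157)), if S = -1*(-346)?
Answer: 269/253 ≈ 1.0632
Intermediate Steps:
S = 346
(-77 + S)/(76 + (20 + 157)) = (-77 + 346)/(76 + (20 + 157)) = 269/(76 + 177) = 269/253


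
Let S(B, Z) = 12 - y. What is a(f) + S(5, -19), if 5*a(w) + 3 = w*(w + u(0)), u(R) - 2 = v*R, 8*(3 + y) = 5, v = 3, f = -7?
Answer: 831/40 ≈ 20.775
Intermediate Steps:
y = -19/8 (y = -3 + (1/8)*5 = -3 + 5/8 = -19/8 ≈ -2.3750)
u(R) = 2 + 3*R
S(B, Z) = 115/8 (S(B, Z) = 12 - 1*(-19/8) = 12 + 19/8 = 115/8)
a(w) = -3/5 + w*(2 + w)/5 (a(w) = -3/5 + (w*(w + (2 + 3*0)))/5 = -3/5 + (w*(w + (2 + 0)))/5 = -3/5 + (w*(w + 2))/5 = -3/5 + (w*(2 + w))/5 = -3/5 + w*(2 + w)/5)
a(f) + S(5, -19) = (-3/5 + (1/5)*(-7)**2 + (2/5)*(-7)) + 115/8 = (-3/5 + (1/5)*49 - 14/5) + 115/8 = (-3/5 + 49/5 - 14/5) + 115/8 = 32/5 + 115/8 = 831/40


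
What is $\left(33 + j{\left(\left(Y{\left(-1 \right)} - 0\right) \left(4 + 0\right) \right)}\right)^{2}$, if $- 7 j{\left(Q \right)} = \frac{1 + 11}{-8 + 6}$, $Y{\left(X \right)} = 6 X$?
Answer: $\frac{56169}{49} \approx 1146.3$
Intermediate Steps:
$j{\left(Q \right)} = \frac{6}{7}$ ($j{\left(Q \right)} = - \frac{\left(1 + 11\right) \frac{1}{-8 + 6}}{7} = - \frac{12 \frac{1}{-2}}{7} = - \frac{12 \left(- \frac{1}{2}\right)}{7} = \left(- \frac{1}{7}\right) \left(-6\right) = \frac{6}{7}$)
$\left(33 + j{\left(\left(Y{\left(-1 \right)} - 0\right) \left(4 + 0\right) \right)}\right)^{2} = \left(33 + \frac{6}{7}\right)^{2} = \left(\frac{237}{7}\right)^{2} = \frac{56169}{49}$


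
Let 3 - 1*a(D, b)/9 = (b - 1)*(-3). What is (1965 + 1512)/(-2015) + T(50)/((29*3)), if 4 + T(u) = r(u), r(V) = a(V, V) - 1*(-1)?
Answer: 803902/58435 ≈ 13.757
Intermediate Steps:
a(D, b) = 27*b (a(D, b) = 27 - 9*(b - 1)*(-3) = 27 - 9*(-1 + b)*(-3) = 27 - 9*(3 - 3*b) = 27 + (-27 + 27*b) = 27*b)
r(V) = 1 + 27*V (r(V) = 27*V - 1*(-1) = 27*V + 1 = 1 + 27*V)
T(u) = -3 + 27*u (T(u) = -4 + (1 + 27*u) = -3 + 27*u)
(1965 + 1512)/(-2015) + T(50)/((29*3)) = (1965 + 1512)/(-2015) + (-3 + 27*50)/((29*3)) = 3477*(-1/2015) + (-3 + 1350)/87 = -3477/2015 + 1347*(1/87) = -3477/2015 + 449/29 = 803902/58435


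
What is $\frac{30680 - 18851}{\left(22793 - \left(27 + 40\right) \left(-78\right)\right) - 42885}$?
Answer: $- \frac{11829}{14866} \approx -0.79571$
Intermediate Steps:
$\frac{30680 - 18851}{\left(22793 - \left(27 + 40\right) \left(-78\right)\right) - 42885} = \frac{11829}{\left(22793 - 67 \left(-78\right)\right) - 42885} = \frac{11829}{\left(22793 - -5226\right) - 42885} = \frac{11829}{\left(22793 + 5226\right) - 42885} = \frac{11829}{28019 - 42885} = \frac{11829}{-14866} = 11829 \left(- \frac{1}{14866}\right) = - \frac{11829}{14866}$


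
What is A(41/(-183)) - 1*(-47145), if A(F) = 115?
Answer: 47260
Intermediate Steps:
A(41/(-183)) - 1*(-47145) = 115 - 1*(-47145) = 115 + 47145 = 47260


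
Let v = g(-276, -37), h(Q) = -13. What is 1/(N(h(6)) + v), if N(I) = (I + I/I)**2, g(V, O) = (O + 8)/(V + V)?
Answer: 552/79517 ≈ 0.0069419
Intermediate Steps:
g(V, O) = (8 + O)/(2*V) (g(V, O) = (8 + O)/((2*V)) = (8 + O)*(1/(2*V)) = (8 + O)/(2*V))
N(I) = (1 + I)**2 (N(I) = (I + 1)**2 = (1 + I)**2)
v = 29/552 (v = (1/2)*(8 - 37)/(-276) = (1/2)*(-1/276)*(-29) = 29/552 ≈ 0.052536)
1/(N(h(6)) + v) = 1/((1 - 13)**2 + 29/552) = 1/((-12)**2 + 29/552) = 1/(144 + 29/552) = 1/(79517/552) = 552/79517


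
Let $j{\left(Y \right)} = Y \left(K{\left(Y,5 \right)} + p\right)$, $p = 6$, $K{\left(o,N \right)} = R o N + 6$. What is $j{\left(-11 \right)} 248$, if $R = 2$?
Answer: $267344$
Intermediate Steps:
$K{\left(o,N \right)} = 6 + 2 N o$ ($K{\left(o,N \right)} = 2 o N + 6 = 2 N o + 6 = 6 + 2 N o$)
$j{\left(Y \right)} = Y \left(12 + 10 Y\right)$ ($j{\left(Y \right)} = Y \left(\left(6 + 2 \cdot 5 Y\right) + 6\right) = Y \left(\left(6 + 10 Y\right) + 6\right) = Y \left(12 + 10 Y\right)$)
$j{\left(-11 \right)} 248 = 2 \left(-11\right) \left(6 + 5 \left(-11\right)\right) 248 = 2 \left(-11\right) \left(6 - 55\right) 248 = 2 \left(-11\right) \left(-49\right) 248 = 1078 \cdot 248 = 267344$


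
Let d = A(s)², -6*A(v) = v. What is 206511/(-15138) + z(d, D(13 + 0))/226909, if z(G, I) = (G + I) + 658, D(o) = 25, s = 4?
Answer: -46848858517/3434948442 ≈ -13.639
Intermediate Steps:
A(v) = -v/6
d = 4/9 (d = (-⅙*4)² = (-⅔)² = 4/9 ≈ 0.44444)
z(G, I) = 658 + G + I
206511/(-15138) + z(d, D(13 + 0))/226909 = 206511/(-15138) + (658 + 4/9 + 25)/226909 = 206511*(-1/15138) + (6151/9)*(1/226909) = -68837/5046 + 6151/2042181 = -46848858517/3434948442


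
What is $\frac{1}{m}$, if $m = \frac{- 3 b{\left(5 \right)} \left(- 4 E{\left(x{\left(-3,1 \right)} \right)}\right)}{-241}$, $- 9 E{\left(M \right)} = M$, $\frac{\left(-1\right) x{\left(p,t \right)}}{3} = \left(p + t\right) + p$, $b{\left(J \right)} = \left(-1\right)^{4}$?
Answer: $\frac{241}{20} \approx 12.05$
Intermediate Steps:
$b{\left(J \right)} = 1$
$x{\left(p,t \right)} = - 6 p - 3 t$ ($x{\left(p,t \right)} = - 3 \left(\left(p + t\right) + p\right) = - 3 \left(t + 2 p\right) = - 6 p - 3 t$)
$E{\left(M \right)} = - \frac{M}{9}$
$m = \frac{20}{241}$ ($m = \frac{\left(-3\right) 1 \left(- 4 \left(- \frac{\left(-6\right) \left(-3\right) - 3}{9}\right)\right)}{-241} = - 3 \left(- 4 \left(- \frac{18 - 3}{9}\right)\right) \left(- \frac{1}{241}\right) = - 3 \left(- 4 \left(\left(- \frac{1}{9}\right) 15\right)\right) \left(- \frac{1}{241}\right) = - 3 \left(\left(-4\right) \left(- \frac{5}{3}\right)\right) \left(- \frac{1}{241}\right) = \left(-3\right) \frac{20}{3} \left(- \frac{1}{241}\right) = \left(-20\right) \left(- \frac{1}{241}\right) = \frac{20}{241} \approx 0.082988$)
$\frac{1}{m} = \frac{1}{\frac{20}{241}} = \frac{241}{20}$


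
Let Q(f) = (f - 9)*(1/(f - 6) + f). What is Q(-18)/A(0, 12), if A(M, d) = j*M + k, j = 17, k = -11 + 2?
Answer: -433/8 ≈ -54.125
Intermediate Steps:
k = -9
Q(f) = (-9 + f)*(f + 1/(-6 + f)) (Q(f) = (-9 + f)*(1/(-6 + f) + f) = (-9 + f)*(f + 1/(-6 + f)))
A(M, d) = -9 + 17*M (A(M, d) = 17*M - 9 = -9 + 17*M)
Q(-18)/A(0, 12) = ((-9 + (-18)³ - 15*(-18)² + 55*(-18))/(-6 - 18))/(-9 + 17*0) = ((-9 - 5832 - 15*324 - 990)/(-24))/(-9 + 0) = -(-9 - 5832 - 4860 - 990)/24/(-9) = -1/24*(-11691)*(-⅑) = (3897/8)*(-⅑) = -433/8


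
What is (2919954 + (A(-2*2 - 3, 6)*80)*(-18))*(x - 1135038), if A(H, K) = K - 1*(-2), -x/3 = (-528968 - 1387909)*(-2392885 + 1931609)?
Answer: -7714996955237036196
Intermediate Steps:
x = -2652628065156 (x = -3*(-528968 - 1387909)*(-2392885 + 1931609) = -(-5750631)*(-461276) = -3*884209355052 = -2652628065156)
A(H, K) = 2 + K (A(H, K) = K + 2 = 2 + K)
(2919954 + (A(-2*2 - 3, 6)*80)*(-18))*(x - 1135038) = (2919954 + ((2 + 6)*80)*(-18))*(-2652628065156 - 1135038) = (2919954 + (8*80)*(-18))*(-2652629200194) = (2919954 + 640*(-18))*(-2652629200194) = (2919954 - 11520)*(-2652629200194) = 2908434*(-2652629200194) = -7714996955237036196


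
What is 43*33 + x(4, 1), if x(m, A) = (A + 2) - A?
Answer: 1421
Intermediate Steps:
x(m, A) = 2 (x(m, A) = (2 + A) - A = 2)
43*33 + x(4, 1) = 43*33 + 2 = 1419 + 2 = 1421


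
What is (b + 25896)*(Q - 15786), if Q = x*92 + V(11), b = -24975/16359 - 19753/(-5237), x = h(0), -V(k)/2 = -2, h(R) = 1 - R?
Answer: -11604097052622600/28557361 ≈ -4.0634e+8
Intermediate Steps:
V(k) = 4 (V(k) = -2*(-2) = 4)
x = 1 (x = 1 - 1*0 = 1 + 0 = 1)
b = 64115084/28557361 (b = -24975*1/16359 - 19753*(-1/5237) = -8325/5453 + 19753/5237 = 64115084/28557361 ≈ 2.2451)
Q = 96 (Q = 1*92 + 4 = 92 + 4 = 96)
(b + 25896)*(Q - 15786) = (64115084/28557361 + 25896)*(96 - 15786) = (739585535540/28557361)*(-15690) = -11604097052622600/28557361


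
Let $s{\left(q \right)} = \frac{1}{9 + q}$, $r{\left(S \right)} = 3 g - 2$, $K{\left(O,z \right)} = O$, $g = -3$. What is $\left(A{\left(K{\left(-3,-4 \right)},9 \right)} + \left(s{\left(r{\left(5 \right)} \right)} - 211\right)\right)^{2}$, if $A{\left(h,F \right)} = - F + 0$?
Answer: $\frac{194481}{4} \approx 48620.0$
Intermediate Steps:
$r{\left(S \right)} = -11$ ($r{\left(S \right)} = 3 \left(-3\right) - 2 = -9 - 2 = -11$)
$A{\left(h,F \right)} = - F$
$\left(A{\left(K{\left(-3,-4 \right)},9 \right)} + \left(s{\left(r{\left(5 \right)} \right)} - 211\right)\right)^{2} = \left(\left(-1\right) 9 - \left(211 - \frac{1}{9 - 11}\right)\right)^{2} = \left(-9 - \left(211 - \frac{1}{-2}\right)\right)^{2} = \left(-9 - \frac{423}{2}\right)^{2} = \left(- \frac{441}{2}\right)^{2} = \frac{194481}{4}$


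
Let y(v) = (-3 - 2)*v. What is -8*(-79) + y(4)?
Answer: 612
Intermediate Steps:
y(v) = -5*v
-8*(-79) + y(4) = -8*(-79) - 5*4 = 632 - 20 = 612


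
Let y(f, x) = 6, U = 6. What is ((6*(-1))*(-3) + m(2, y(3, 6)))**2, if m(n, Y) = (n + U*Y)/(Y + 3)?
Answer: 40000/81 ≈ 493.83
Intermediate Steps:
m(n, Y) = (n + 6*Y)/(3 + Y) (m(n, Y) = (n + 6*Y)/(Y + 3) = (n + 6*Y)/(3 + Y))
((6*(-1))*(-3) + m(2, y(3, 6)))**2 = ((6*(-1))*(-3) + (2 + 6*6)/(3 + 6))**2 = (-6*(-3) + (2 + 36)/9)**2 = (18 + (1/9)*38)**2 = (18 + 38/9)**2 = (200/9)**2 = 40000/81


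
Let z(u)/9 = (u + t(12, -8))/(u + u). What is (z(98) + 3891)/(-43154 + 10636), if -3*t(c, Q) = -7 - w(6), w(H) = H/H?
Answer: -381771/3186764 ≈ -0.11980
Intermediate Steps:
w(H) = 1
t(c, Q) = 8/3 (t(c, Q) = -(-7 - 1*1)/3 = -(-7 - 1)/3 = -⅓*(-8) = 8/3)
z(u) = 9*(8/3 + u)/(2*u) (z(u) = 9*((u + 8/3)/(u + u)) = 9*((8/3 + u)/((2*u))) = 9*((8/3 + u)*(1/(2*u))) = 9*((8/3 + u)/(2*u)) = 9*(8/3 + u)/(2*u))
(z(98) + 3891)/(-43154 + 10636) = ((9/2 + 12/98) + 3891)/(-43154 + 10636) = ((9/2 + 12*(1/98)) + 3891)/(-32518) = ((9/2 + 6/49) + 3891)*(-1/32518) = (453/98 + 3891)*(-1/32518) = (381771/98)*(-1/32518) = -381771/3186764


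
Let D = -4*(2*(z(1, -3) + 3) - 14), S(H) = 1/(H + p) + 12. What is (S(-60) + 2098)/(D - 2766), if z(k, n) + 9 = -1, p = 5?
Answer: -116049/145970 ≈ -0.79502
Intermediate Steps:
z(k, n) = -10 (z(k, n) = -9 - 1 = -10)
S(H) = 12 + 1/(5 + H) (S(H) = 1/(H + 5) + 12 = 1/(5 + H) + 12 = 12 + 1/(5 + H))
D = 112 (D = -4*(2*(-10 + 3) - 14) = -4*(2*(-7) - 14) = -4*(-14 - 14) = -4*(-28) = 112)
(S(-60) + 2098)/(D - 2766) = ((61 + 12*(-60))/(5 - 60) + 2098)/(112 - 2766) = ((61 - 720)/(-55) + 2098)/(-2654) = (-1/55*(-659) + 2098)*(-1/2654) = (659/55 + 2098)*(-1/2654) = (116049/55)*(-1/2654) = -116049/145970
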